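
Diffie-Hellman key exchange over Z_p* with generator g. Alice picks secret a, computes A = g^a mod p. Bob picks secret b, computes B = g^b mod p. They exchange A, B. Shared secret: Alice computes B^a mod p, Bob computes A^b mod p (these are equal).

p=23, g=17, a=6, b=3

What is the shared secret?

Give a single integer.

Answer: 3

Derivation:
A = 17^6 mod 23  (bits of 6 = 110)
  bit 0 = 1: r = r^2 * 17 mod 23 = 1^2 * 17 = 1*17 = 17
  bit 1 = 1: r = r^2 * 17 mod 23 = 17^2 * 17 = 13*17 = 14
  bit 2 = 0: r = r^2 mod 23 = 14^2 = 12
  -> A = 12
B = 17^3 mod 23  (bits of 3 = 11)
  bit 0 = 1: r = r^2 * 17 mod 23 = 1^2 * 17 = 1*17 = 17
  bit 1 = 1: r = r^2 * 17 mod 23 = 17^2 * 17 = 13*17 = 14
  -> B = 14
s = B^a = 14^6 mod 23  (bits of 6 = 110)
  bit 0 = 1: r = r^2 * 14 mod 23 = 1^2 * 14 = 1*14 = 14
  bit 1 = 1: r = r^2 * 14 mod 23 = 14^2 * 14 = 12*14 = 7
  bit 2 = 0: r = r^2 mod 23 = 7^2 = 3
  -> s = B^a = 3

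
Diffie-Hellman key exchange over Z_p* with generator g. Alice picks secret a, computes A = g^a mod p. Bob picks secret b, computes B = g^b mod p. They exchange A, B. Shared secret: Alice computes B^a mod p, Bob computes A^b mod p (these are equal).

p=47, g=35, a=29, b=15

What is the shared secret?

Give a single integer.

Answer: 31

Derivation:
A = 35^29 mod 47  (bits of 29 = 11101)
  bit 0 = 1: r = r^2 * 35 mod 47 = 1^2 * 35 = 1*35 = 35
  bit 1 = 1: r = r^2 * 35 mod 47 = 35^2 * 35 = 3*35 = 11
  bit 2 = 1: r = r^2 * 35 mod 47 = 11^2 * 35 = 27*35 = 5
  bit 3 = 0: r = r^2 mod 47 = 5^2 = 25
  bit 4 = 1: r = r^2 * 35 mod 47 = 25^2 * 35 = 14*35 = 20
  -> A = 20
B = 35^15 mod 47  (bits of 15 = 1111)
  bit 0 = 1: r = r^2 * 35 mod 47 = 1^2 * 35 = 1*35 = 35
  bit 1 = 1: r = r^2 * 35 mod 47 = 35^2 * 35 = 3*35 = 11
  bit 2 = 1: r = r^2 * 35 mod 47 = 11^2 * 35 = 27*35 = 5
  bit 3 = 1: r = r^2 * 35 mod 47 = 5^2 * 35 = 25*35 = 29
  -> B = 29
s = B^a = 29^29 mod 47  (bits of 29 = 11101)
  bit 0 = 1: r = r^2 * 29 mod 47 = 1^2 * 29 = 1*29 = 29
  bit 1 = 1: r = r^2 * 29 mod 47 = 29^2 * 29 = 42*29 = 43
  bit 2 = 1: r = r^2 * 29 mod 47 = 43^2 * 29 = 16*29 = 41
  bit 3 = 0: r = r^2 mod 47 = 41^2 = 36
  bit 4 = 1: r = r^2 * 29 mod 47 = 36^2 * 29 = 27*29 = 31
  -> s = B^a = 31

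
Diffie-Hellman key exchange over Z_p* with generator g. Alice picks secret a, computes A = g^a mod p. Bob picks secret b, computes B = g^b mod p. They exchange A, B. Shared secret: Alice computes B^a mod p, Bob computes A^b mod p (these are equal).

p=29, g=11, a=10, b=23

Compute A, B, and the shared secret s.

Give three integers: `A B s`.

A = 11^10 mod 29  (bits of 10 = 1010)
  bit 0 = 1: r = r^2 * 11 mod 29 = 1^2 * 11 = 1*11 = 11
  bit 1 = 0: r = r^2 mod 29 = 11^2 = 5
  bit 2 = 1: r = r^2 * 11 mod 29 = 5^2 * 11 = 25*11 = 14
  bit 3 = 0: r = r^2 mod 29 = 14^2 = 22
  -> A = 22
B = 11^23 mod 29  (bits of 23 = 10111)
  bit 0 = 1: r = r^2 * 11 mod 29 = 1^2 * 11 = 1*11 = 11
  bit 1 = 0: r = r^2 mod 29 = 11^2 = 5
  bit 2 = 1: r = r^2 * 11 mod 29 = 5^2 * 11 = 25*11 = 14
  bit 3 = 1: r = r^2 * 11 mod 29 = 14^2 * 11 = 22*11 = 10
  bit 4 = 1: r = r^2 * 11 mod 29 = 10^2 * 11 = 13*11 = 27
  -> B = 27
s = B^a = 27^10 mod 29  (bits of 10 = 1010)
  bit 0 = 1: r = r^2 * 27 mod 29 = 1^2 * 27 = 1*27 = 27
  bit 1 = 0: r = r^2 mod 29 = 27^2 = 4
  bit 2 = 1: r = r^2 * 27 mod 29 = 4^2 * 27 = 16*27 = 26
  bit 3 = 0: r = r^2 mod 29 = 26^2 = 9
  -> s = B^a = 9

Answer: 22 27 9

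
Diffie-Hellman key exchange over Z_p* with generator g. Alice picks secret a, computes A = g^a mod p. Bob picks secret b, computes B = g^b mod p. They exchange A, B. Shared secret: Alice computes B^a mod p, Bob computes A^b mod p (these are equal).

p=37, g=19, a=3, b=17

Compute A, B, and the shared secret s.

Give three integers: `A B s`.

Answer: 14 35 29

Derivation:
A = 19^3 mod 37  (bits of 3 = 11)
  bit 0 = 1: r = r^2 * 19 mod 37 = 1^2 * 19 = 1*19 = 19
  bit 1 = 1: r = r^2 * 19 mod 37 = 19^2 * 19 = 28*19 = 14
  -> A = 14
B = 19^17 mod 37  (bits of 17 = 10001)
  bit 0 = 1: r = r^2 * 19 mod 37 = 1^2 * 19 = 1*19 = 19
  bit 1 = 0: r = r^2 mod 37 = 19^2 = 28
  bit 2 = 0: r = r^2 mod 37 = 28^2 = 7
  bit 3 = 0: r = r^2 mod 37 = 7^2 = 12
  bit 4 = 1: r = r^2 * 19 mod 37 = 12^2 * 19 = 33*19 = 35
  -> B = 35
s = B^a = 35^3 mod 37  (bits of 3 = 11)
  bit 0 = 1: r = r^2 * 35 mod 37 = 1^2 * 35 = 1*35 = 35
  bit 1 = 1: r = r^2 * 35 mod 37 = 35^2 * 35 = 4*35 = 29
  -> s = B^a = 29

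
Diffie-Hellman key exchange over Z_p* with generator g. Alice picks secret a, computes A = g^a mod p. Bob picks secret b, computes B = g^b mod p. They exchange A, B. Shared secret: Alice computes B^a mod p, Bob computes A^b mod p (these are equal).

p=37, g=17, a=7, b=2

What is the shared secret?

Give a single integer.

Answer: 3

Derivation:
A = 17^7 mod 37  (bits of 7 = 111)
  bit 0 = 1: r = r^2 * 17 mod 37 = 1^2 * 17 = 1*17 = 17
  bit 1 = 1: r = r^2 * 17 mod 37 = 17^2 * 17 = 30*17 = 29
  bit 2 = 1: r = r^2 * 17 mod 37 = 29^2 * 17 = 27*17 = 15
  -> A = 15
B = 17^2 mod 37  (bits of 2 = 10)
  bit 0 = 1: r = r^2 * 17 mod 37 = 1^2 * 17 = 1*17 = 17
  bit 1 = 0: r = r^2 mod 37 = 17^2 = 30
  -> B = 30
s = B^a = 30^7 mod 37  (bits of 7 = 111)
  bit 0 = 1: r = r^2 * 30 mod 37 = 1^2 * 30 = 1*30 = 30
  bit 1 = 1: r = r^2 * 30 mod 37 = 30^2 * 30 = 12*30 = 27
  bit 2 = 1: r = r^2 * 30 mod 37 = 27^2 * 30 = 26*30 = 3
  -> s = B^a = 3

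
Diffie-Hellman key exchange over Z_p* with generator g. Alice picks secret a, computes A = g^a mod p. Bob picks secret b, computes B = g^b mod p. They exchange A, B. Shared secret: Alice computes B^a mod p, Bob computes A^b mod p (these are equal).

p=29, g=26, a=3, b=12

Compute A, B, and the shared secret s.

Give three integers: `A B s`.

Answer: 2 16 7

Derivation:
A = 26^3 mod 29  (bits of 3 = 11)
  bit 0 = 1: r = r^2 * 26 mod 29 = 1^2 * 26 = 1*26 = 26
  bit 1 = 1: r = r^2 * 26 mod 29 = 26^2 * 26 = 9*26 = 2
  -> A = 2
B = 26^12 mod 29  (bits of 12 = 1100)
  bit 0 = 1: r = r^2 * 26 mod 29 = 1^2 * 26 = 1*26 = 26
  bit 1 = 1: r = r^2 * 26 mod 29 = 26^2 * 26 = 9*26 = 2
  bit 2 = 0: r = r^2 mod 29 = 2^2 = 4
  bit 3 = 0: r = r^2 mod 29 = 4^2 = 16
  -> B = 16
s = B^a = 16^3 mod 29  (bits of 3 = 11)
  bit 0 = 1: r = r^2 * 16 mod 29 = 1^2 * 16 = 1*16 = 16
  bit 1 = 1: r = r^2 * 16 mod 29 = 16^2 * 16 = 24*16 = 7
  -> s = B^a = 7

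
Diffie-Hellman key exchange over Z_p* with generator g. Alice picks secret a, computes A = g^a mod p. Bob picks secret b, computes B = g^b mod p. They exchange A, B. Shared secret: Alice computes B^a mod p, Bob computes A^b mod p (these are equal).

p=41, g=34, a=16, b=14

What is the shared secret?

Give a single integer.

Answer: 18

Derivation:
A = 34^16 mod 41  (bits of 16 = 10000)
  bit 0 = 1: r = r^2 * 34 mod 41 = 1^2 * 34 = 1*34 = 34
  bit 1 = 0: r = r^2 mod 41 = 34^2 = 8
  bit 2 = 0: r = r^2 mod 41 = 8^2 = 23
  bit 3 = 0: r = r^2 mod 41 = 23^2 = 37
  bit 4 = 0: r = r^2 mod 41 = 37^2 = 16
  -> A = 16
B = 34^14 mod 41  (bits of 14 = 1110)
  bit 0 = 1: r = r^2 * 34 mod 41 = 1^2 * 34 = 1*34 = 34
  bit 1 = 1: r = r^2 * 34 mod 41 = 34^2 * 34 = 8*34 = 26
  bit 2 = 1: r = r^2 * 34 mod 41 = 26^2 * 34 = 20*34 = 24
  bit 3 = 0: r = r^2 mod 41 = 24^2 = 2
  -> B = 2
s = B^a = 2^16 mod 41  (bits of 16 = 10000)
  bit 0 = 1: r = r^2 * 2 mod 41 = 1^2 * 2 = 1*2 = 2
  bit 1 = 0: r = r^2 mod 41 = 2^2 = 4
  bit 2 = 0: r = r^2 mod 41 = 4^2 = 16
  bit 3 = 0: r = r^2 mod 41 = 16^2 = 10
  bit 4 = 0: r = r^2 mod 41 = 10^2 = 18
  -> s = B^a = 18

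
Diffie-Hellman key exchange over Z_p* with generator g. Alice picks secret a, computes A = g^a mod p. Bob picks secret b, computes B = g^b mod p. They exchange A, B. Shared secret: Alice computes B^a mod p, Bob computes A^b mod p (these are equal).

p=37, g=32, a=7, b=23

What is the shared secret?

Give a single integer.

Answer: 15

Derivation:
A = 32^7 mod 37  (bits of 7 = 111)
  bit 0 = 1: r = r^2 * 32 mod 37 = 1^2 * 32 = 1*32 = 32
  bit 1 = 1: r = r^2 * 32 mod 37 = 32^2 * 32 = 25*32 = 23
  bit 2 = 1: r = r^2 * 32 mod 37 = 23^2 * 32 = 11*32 = 19
  -> A = 19
B = 32^23 mod 37  (bits of 23 = 10111)
  bit 0 = 1: r = r^2 * 32 mod 37 = 1^2 * 32 = 1*32 = 32
  bit 1 = 0: r = r^2 mod 37 = 32^2 = 25
  bit 2 = 1: r = r^2 * 32 mod 37 = 25^2 * 32 = 33*32 = 20
  bit 3 = 1: r = r^2 * 32 mod 37 = 20^2 * 32 = 30*32 = 35
  bit 4 = 1: r = r^2 * 32 mod 37 = 35^2 * 32 = 4*32 = 17
  -> B = 17
s = B^a = 17^7 mod 37  (bits of 7 = 111)
  bit 0 = 1: r = r^2 * 17 mod 37 = 1^2 * 17 = 1*17 = 17
  bit 1 = 1: r = r^2 * 17 mod 37 = 17^2 * 17 = 30*17 = 29
  bit 2 = 1: r = r^2 * 17 mod 37 = 29^2 * 17 = 27*17 = 15
  -> s = B^a = 15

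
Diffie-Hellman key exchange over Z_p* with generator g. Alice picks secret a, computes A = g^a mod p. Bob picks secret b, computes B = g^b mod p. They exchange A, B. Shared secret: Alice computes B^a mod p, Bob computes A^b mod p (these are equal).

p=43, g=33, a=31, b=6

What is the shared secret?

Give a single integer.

Answer: 4

Derivation:
A = 33^31 mod 43  (bits of 31 = 11111)
  bit 0 = 1: r = r^2 * 33 mod 43 = 1^2 * 33 = 1*33 = 33
  bit 1 = 1: r = r^2 * 33 mod 43 = 33^2 * 33 = 14*33 = 32
  bit 2 = 1: r = r^2 * 33 mod 43 = 32^2 * 33 = 35*33 = 37
  bit 3 = 1: r = r^2 * 33 mod 43 = 37^2 * 33 = 36*33 = 27
  bit 4 = 1: r = r^2 * 33 mod 43 = 27^2 * 33 = 41*33 = 20
  -> A = 20
B = 33^6 mod 43  (bits of 6 = 110)
  bit 0 = 1: r = r^2 * 33 mod 43 = 1^2 * 33 = 1*33 = 33
  bit 1 = 1: r = r^2 * 33 mod 43 = 33^2 * 33 = 14*33 = 32
  bit 2 = 0: r = r^2 mod 43 = 32^2 = 35
  -> B = 35
s = B^a = 35^31 mod 43  (bits of 31 = 11111)
  bit 0 = 1: r = r^2 * 35 mod 43 = 1^2 * 35 = 1*35 = 35
  bit 1 = 1: r = r^2 * 35 mod 43 = 35^2 * 35 = 21*35 = 4
  bit 2 = 1: r = r^2 * 35 mod 43 = 4^2 * 35 = 16*35 = 1
  bit 3 = 1: r = r^2 * 35 mod 43 = 1^2 * 35 = 1*35 = 35
  bit 4 = 1: r = r^2 * 35 mod 43 = 35^2 * 35 = 21*35 = 4
  -> s = B^a = 4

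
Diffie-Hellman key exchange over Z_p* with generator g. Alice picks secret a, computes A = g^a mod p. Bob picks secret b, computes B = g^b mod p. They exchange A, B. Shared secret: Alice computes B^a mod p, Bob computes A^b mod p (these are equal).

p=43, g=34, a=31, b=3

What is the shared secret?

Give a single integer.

Answer: 8

Derivation:
A = 34^31 mod 43  (bits of 31 = 11111)
  bit 0 = 1: r = r^2 * 34 mod 43 = 1^2 * 34 = 1*34 = 34
  bit 1 = 1: r = r^2 * 34 mod 43 = 34^2 * 34 = 38*34 = 2
  bit 2 = 1: r = r^2 * 34 mod 43 = 2^2 * 34 = 4*34 = 7
  bit 3 = 1: r = r^2 * 34 mod 43 = 7^2 * 34 = 6*34 = 32
  bit 4 = 1: r = r^2 * 34 mod 43 = 32^2 * 34 = 35*34 = 29
  -> A = 29
B = 34^3 mod 43  (bits of 3 = 11)
  bit 0 = 1: r = r^2 * 34 mod 43 = 1^2 * 34 = 1*34 = 34
  bit 1 = 1: r = r^2 * 34 mod 43 = 34^2 * 34 = 38*34 = 2
  -> B = 2
s = B^a = 2^31 mod 43  (bits of 31 = 11111)
  bit 0 = 1: r = r^2 * 2 mod 43 = 1^2 * 2 = 1*2 = 2
  bit 1 = 1: r = r^2 * 2 mod 43 = 2^2 * 2 = 4*2 = 8
  bit 2 = 1: r = r^2 * 2 mod 43 = 8^2 * 2 = 21*2 = 42
  bit 3 = 1: r = r^2 * 2 mod 43 = 42^2 * 2 = 1*2 = 2
  bit 4 = 1: r = r^2 * 2 mod 43 = 2^2 * 2 = 4*2 = 8
  -> s = B^a = 8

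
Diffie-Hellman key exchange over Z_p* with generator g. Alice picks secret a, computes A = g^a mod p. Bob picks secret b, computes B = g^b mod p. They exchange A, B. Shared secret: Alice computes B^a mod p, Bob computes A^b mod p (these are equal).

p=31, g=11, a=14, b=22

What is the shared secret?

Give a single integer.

A = 11^14 mod 31  (bits of 14 = 1110)
  bit 0 = 1: r = r^2 * 11 mod 31 = 1^2 * 11 = 1*11 = 11
  bit 1 = 1: r = r^2 * 11 mod 31 = 11^2 * 11 = 28*11 = 29
  bit 2 = 1: r = r^2 * 11 mod 31 = 29^2 * 11 = 4*11 = 13
  bit 3 = 0: r = r^2 mod 31 = 13^2 = 14
  -> A = 14
B = 11^22 mod 31  (bits of 22 = 10110)
  bit 0 = 1: r = r^2 * 11 mod 31 = 1^2 * 11 = 1*11 = 11
  bit 1 = 0: r = r^2 mod 31 = 11^2 = 28
  bit 2 = 1: r = r^2 * 11 mod 31 = 28^2 * 11 = 9*11 = 6
  bit 3 = 1: r = r^2 * 11 mod 31 = 6^2 * 11 = 5*11 = 24
  bit 4 = 0: r = r^2 mod 31 = 24^2 = 18
  -> B = 18
s = B^a = 18^14 mod 31  (bits of 14 = 1110)
  bit 0 = 1: r = r^2 * 18 mod 31 = 1^2 * 18 = 1*18 = 18
  bit 1 = 1: r = r^2 * 18 mod 31 = 18^2 * 18 = 14*18 = 4
  bit 2 = 1: r = r^2 * 18 mod 31 = 4^2 * 18 = 16*18 = 9
  bit 3 = 0: r = r^2 mod 31 = 9^2 = 19
  -> s = B^a = 19

Answer: 19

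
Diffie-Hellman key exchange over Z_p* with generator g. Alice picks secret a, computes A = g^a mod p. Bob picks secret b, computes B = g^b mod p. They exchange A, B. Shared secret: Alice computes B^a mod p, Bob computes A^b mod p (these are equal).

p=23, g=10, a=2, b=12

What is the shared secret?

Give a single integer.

A = 10^2 mod 23  (bits of 2 = 10)
  bit 0 = 1: r = r^2 * 10 mod 23 = 1^2 * 10 = 1*10 = 10
  bit 1 = 0: r = r^2 mod 23 = 10^2 = 8
  -> A = 8
B = 10^12 mod 23  (bits of 12 = 1100)
  bit 0 = 1: r = r^2 * 10 mod 23 = 1^2 * 10 = 1*10 = 10
  bit 1 = 1: r = r^2 * 10 mod 23 = 10^2 * 10 = 8*10 = 11
  bit 2 = 0: r = r^2 mod 23 = 11^2 = 6
  bit 3 = 0: r = r^2 mod 23 = 6^2 = 13
  -> B = 13
s = B^a = 13^2 mod 23  (bits of 2 = 10)
  bit 0 = 1: r = r^2 * 13 mod 23 = 1^2 * 13 = 1*13 = 13
  bit 1 = 0: r = r^2 mod 23 = 13^2 = 8
  -> s = B^a = 8

Answer: 8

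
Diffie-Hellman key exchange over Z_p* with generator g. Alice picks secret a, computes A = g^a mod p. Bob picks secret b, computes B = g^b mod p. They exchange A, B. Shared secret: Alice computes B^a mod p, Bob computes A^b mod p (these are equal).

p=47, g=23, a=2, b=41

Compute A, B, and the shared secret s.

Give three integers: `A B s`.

A = 23^2 mod 47  (bits of 2 = 10)
  bit 0 = 1: r = r^2 * 23 mod 47 = 1^2 * 23 = 1*23 = 23
  bit 1 = 0: r = r^2 mod 47 = 23^2 = 12
  -> A = 12
B = 23^41 mod 47  (bits of 41 = 101001)
  bit 0 = 1: r = r^2 * 23 mod 47 = 1^2 * 23 = 1*23 = 23
  bit 1 = 0: r = r^2 mod 47 = 23^2 = 12
  bit 2 = 1: r = r^2 * 23 mod 47 = 12^2 * 23 = 3*23 = 22
  bit 3 = 0: r = r^2 mod 47 = 22^2 = 14
  bit 4 = 0: r = r^2 mod 47 = 14^2 = 8
  bit 5 = 1: r = r^2 * 23 mod 47 = 8^2 * 23 = 17*23 = 15
  -> B = 15
s = B^a = 15^2 mod 47  (bits of 2 = 10)
  bit 0 = 1: r = r^2 * 15 mod 47 = 1^2 * 15 = 1*15 = 15
  bit 1 = 0: r = r^2 mod 47 = 15^2 = 37
  -> s = B^a = 37

Answer: 12 15 37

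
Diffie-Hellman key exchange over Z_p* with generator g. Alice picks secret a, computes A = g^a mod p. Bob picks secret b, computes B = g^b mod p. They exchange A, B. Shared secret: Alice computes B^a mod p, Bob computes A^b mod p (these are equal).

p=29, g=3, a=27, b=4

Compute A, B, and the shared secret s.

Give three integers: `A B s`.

Answer: 10 23 24

Derivation:
A = 3^27 mod 29  (bits of 27 = 11011)
  bit 0 = 1: r = r^2 * 3 mod 29 = 1^2 * 3 = 1*3 = 3
  bit 1 = 1: r = r^2 * 3 mod 29 = 3^2 * 3 = 9*3 = 27
  bit 2 = 0: r = r^2 mod 29 = 27^2 = 4
  bit 3 = 1: r = r^2 * 3 mod 29 = 4^2 * 3 = 16*3 = 19
  bit 4 = 1: r = r^2 * 3 mod 29 = 19^2 * 3 = 13*3 = 10
  -> A = 10
B = 3^4 mod 29  (bits of 4 = 100)
  bit 0 = 1: r = r^2 * 3 mod 29 = 1^2 * 3 = 1*3 = 3
  bit 1 = 0: r = r^2 mod 29 = 3^2 = 9
  bit 2 = 0: r = r^2 mod 29 = 9^2 = 23
  -> B = 23
s = B^a = 23^27 mod 29  (bits of 27 = 11011)
  bit 0 = 1: r = r^2 * 23 mod 29 = 1^2 * 23 = 1*23 = 23
  bit 1 = 1: r = r^2 * 23 mod 29 = 23^2 * 23 = 7*23 = 16
  bit 2 = 0: r = r^2 mod 29 = 16^2 = 24
  bit 3 = 1: r = r^2 * 23 mod 29 = 24^2 * 23 = 25*23 = 24
  bit 4 = 1: r = r^2 * 23 mod 29 = 24^2 * 23 = 25*23 = 24
  -> s = B^a = 24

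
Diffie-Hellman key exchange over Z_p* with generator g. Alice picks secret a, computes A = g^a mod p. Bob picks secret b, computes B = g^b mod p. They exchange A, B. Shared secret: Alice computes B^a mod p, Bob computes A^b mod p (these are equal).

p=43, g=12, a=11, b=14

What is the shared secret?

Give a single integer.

A = 12^11 mod 43  (bits of 11 = 1011)
  bit 0 = 1: r = r^2 * 12 mod 43 = 1^2 * 12 = 1*12 = 12
  bit 1 = 0: r = r^2 mod 43 = 12^2 = 15
  bit 2 = 1: r = r^2 * 12 mod 43 = 15^2 * 12 = 10*12 = 34
  bit 3 = 1: r = r^2 * 12 mod 43 = 34^2 * 12 = 38*12 = 26
  -> A = 26
B = 12^14 mod 43  (bits of 14 = 1110)
  bit 0 = 1: r = r^2 * 12 mod 43 = 1^2 * 12 = 1*12 = 12
  bit 1 = 1: r = r^2 * 12 mod 43 = 12^2 * 12 = 15*12 = 8
  bit 2 = 1: r = r^2 * 12 mod 43 = 8^2 * 12 = 21*12 = 37
  bit 3 = 0: r = r^2 mod 43 = 37^2 = 36
  -> B = 36
s = B^a = 36^11 mod 43  (bits of 11 = 1011)
  bit 0 = 1: r = r^2 * 36 mod 43 = 1^2 * 36 = 1*36 = 36
  bit 1 = 0: r = r^2 mod 43 = 36^2 = 6
  bit 2 = 1: r = r^2 * 36 mod 43 = 6^2 * 36 = 36*36 = 6
  bit 3 = 1: r = r^2 * 36 mod 43 = 6^2 * 36 = 36*36 = 6
  -> s = B^a = 6

Answer: 6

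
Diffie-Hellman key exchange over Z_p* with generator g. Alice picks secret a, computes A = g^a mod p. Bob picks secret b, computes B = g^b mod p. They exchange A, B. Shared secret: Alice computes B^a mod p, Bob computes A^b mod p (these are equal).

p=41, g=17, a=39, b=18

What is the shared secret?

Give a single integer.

A = 17^39 mod 41  (bits of 39 = 100111)
  bit 0 = 1: r = r^2 * 17 mod 41 = 1^2 * 17 = 1*17 = 17
  bit 1 = 0: r = r^2 mod 41 = 17^2 = 2
  bit 2 = 0: r = r^2 mod 41 = 2^2 = 4
  bit 3 = 1: r = r^2 * 17 mod 41 = 4^2 * 17 = 16*17 = 26
  bit 4 = 1: r = r^2 * 17 mod 41 = 26^2 * 17 = 20*17 = 12
  bit 5 = 1: r = r^2 * 17 mod 41 = 12^2 * 17 = 21*17 = 29
  -> A = 29
B = 17^18 mod 41  (bits of 18 = 10010)
  bit 0 = 1: r = r^2 * 17 mod 41 = 1^2 * 17 = 1*17 = 17
  bit 1 = 0: r = r^2 mod 41 = 17^2 = 2
  bit 2 = 0: r = r^2 mod 41 = 2^2 = 4
  bit 3 = 1: r = r^2 * 17 mod 41 = 4^2 * 17 = 16*17 = 26
  bit 4 = 0: r = r^2 mod 41 = 26^2 = 20
  -> B = 20
s = B^a = 20^39 mod 41  (bits of 39 = 100111)
  bit 0 = 1: r = r^2 * 20 mod 41 = 1^2 * 20 = 1*20 = 20
  bit 1 = 0: r = r^2 mod 41 = 20^2 = 31
  bit 2 = 0: r = r^2 mod 41 = 31^2 = 18
  bit 3 = 1: r = r^2 * 20 mod 41 = 18^2 * 20 = 37*20 = 2
  bit 4 = 1: r = r^2 * 20 mod 41 = 2^2 * 20 = 4*20 = 39
  bit 5 = 1: r = r^2 * 20 mod 41 = 39^2 * 20 = 4*20 = 39
  -> s = B^a = 39

Answer: 39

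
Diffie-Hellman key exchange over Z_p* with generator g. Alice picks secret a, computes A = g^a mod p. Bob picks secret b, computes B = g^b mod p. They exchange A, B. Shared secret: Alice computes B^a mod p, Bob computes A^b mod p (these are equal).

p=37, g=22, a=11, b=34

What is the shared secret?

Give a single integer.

Answer: 4

Derivation:
A = 22^11 mod 37  (bits of 11 = 1011)
  bit 0 = 1: r = r^2 * 22 mod 37 = 1^2 * 22 = 1*22 = 22
  bit 1 = 0: r = r^2 mod 37 = 22^2 = 3
  bit 2 = 1: r = r^2 * 22 mod 37 = 3^2 * 22 = 9*22 = 13
  bit 3 = 1: r = r^2 * 22 mod 37 = 13^2 * 22 = 21*22 = 18
  -> A = 18
B = 22^34 mod 37  (bits of 34 = 100010)
  bit 0 = 1: r = r^2 * 22 mod 37 = 1^2 * 22 = 1*22 = 22
  bit 1 = 0: r = r^2 mod 37 = 22^2 = 3
  bit 2 = 0: r = r^2 mod 37 = 3^2 = 9
  bit 3 = 0: r = r^2 mod 37 = 9^2 = 7
  bit 4 = 1: r = r^2 * 22 mod 37 = 7^2 * 22 = 12*22 = 5
  bit 5 = 0: r = r^2 mod 37 = 5^2 = 25
  -> B = 25
s = B^a = 25^11 mod 37  (bits of 11 = 1011)
  bit 0 = 1: r = r^2 * 25 mod 37 = 1^2 * 25 = 1*25 = 25
  bit 1 = 0: r = r^2 mod 37 = 25^2 = 33
  bit 2 = 1: r = r^2 * 25 mod 37 = 33^2 * 25 = 16*25 = 30
  bit 3 = 1: r = r^2 * 25 mod 37 = 30^2 * 25 = 12*25 = 4
  -> s = B^a = 4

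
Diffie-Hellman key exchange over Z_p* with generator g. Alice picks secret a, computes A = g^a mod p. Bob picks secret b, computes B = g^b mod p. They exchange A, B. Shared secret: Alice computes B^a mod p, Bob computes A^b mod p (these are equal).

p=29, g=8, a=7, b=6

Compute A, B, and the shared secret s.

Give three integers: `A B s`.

Answer: 17 13 28

Derivation:
A = 8^7 mod 29  (bits of 7 = 111)
  bit 0 = 1: r = r^2 * 8 mod 29 = 1^2 * 8 = 1*8 = 8
  bit 1 = 1: r = r^2 * 8 mod 29 = 8^2 * 8 = 6*8 = 19
  bit 2 = 1: r = r^2 * 8 mod 29 = 19^2 * 8 = 13*8 = 17
  -> A = 17
B = 8^6 mod 29  (bits of 6 = 110)
  bit 0 = 1: r = r^2 * 8 mod 29 = 1^2 * 8 = 1*8 = 8
  bit 1 = 1: r = r^2 * 8 mod 29 = 8^2 * 8 = 6*8 = 19
  bit 2 = 0: r = r^2 mod 29 = 19^2 = 13
  -> B = 13
s = B^a = 13^7 mod 29  (bits of 7 = 111)
  bit 0 = 1: r = r^2 * 13 mod 29 = 1^2 * 13 = 1*13 = 13
  bit 1 = 1: r = r^2 * 13 mod 29 = 13^2 * 13 = 24*13 = 22
  bit 2 = 1: r = r^2 * 13 mod 29 = 22^2 * 13 = 20*13 = 28
  -> s = B^a = 28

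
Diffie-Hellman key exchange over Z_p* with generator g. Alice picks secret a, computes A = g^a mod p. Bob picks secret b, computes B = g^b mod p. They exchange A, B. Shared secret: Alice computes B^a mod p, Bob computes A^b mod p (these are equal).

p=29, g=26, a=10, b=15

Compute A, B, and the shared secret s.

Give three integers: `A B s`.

Answer: 5 3 5

Derivation:
A = 26^10 mod 29  (bits of 10 = 1010)
  bit 0 = 1: r = r^2 * 26 mod 29 = 1^2 * 26 = 1*26 = 26
  bit 1 = 0: r = r^2 mod 29 = 26^2 = 9
  bit 2 = 1: r = r^2 * 26 mod 29 = 9^2 * 26 = 23*26 = 18
  bit 3 = 0: r = r^2 mod 29 = 18^2 = 5
  -> A = 5
B = 26^15 mod 29  (bits of 15 = 1111)
  bit 0 = 1: r = r^2 * 26 mod 29 = 1^2 * 26 = 1*26 = 26
  bit 1 = 1: r = r^2 * 26 mod 29 = 26^2 * 26 = 9*26 = 2
  bit 2 = 1: r = r^2 * 26 mod 29 = 2^2 * 26 = 4*26 = 17
  bit 3 = 1: r = r^2 * 26 mod 29 = 17^2 * 26 = 28*26 = 3
  -> B = 3
s = B^a = 3^10 mod 29  (bits of 10 = 1010)
  bit 0 = 1: r = r^2 * 3 mod 29 = 1^2 * 3 = 1*3 = 3
  bit 1 = 0: r = r^2 mod 29 = 3^2 = 9
  bit 2 = 1: r = r^2 * 3 mod 29 = 9^2 * 3 = 23*3 = 11
  bit 3 = 0: r = r^2 mod 29 = 11^2 = 5
  -> s = B^a = 5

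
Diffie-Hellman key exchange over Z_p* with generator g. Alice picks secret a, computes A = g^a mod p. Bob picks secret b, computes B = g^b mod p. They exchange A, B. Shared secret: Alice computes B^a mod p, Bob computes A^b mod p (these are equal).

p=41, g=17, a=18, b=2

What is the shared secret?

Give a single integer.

A = 17^18 mod 41  (bits of 18 = 10010)
  bit 0 = 1: r = r^2 * 17 mod 41 = 1^2 * 17 = 1*17 = 17
  bit 1 = 0: r = r^2 mod 41 = 17^2 = 2
  bit 2 = 0: r = r^2 mod 41 = 2^2 = 4
  bit 3 = 1: r = r^2 * 17 mod 41 = 4^2 * 17 = 16*17 = 26
  bit 4 = 0: r = r^2 mod 41 = 26^2 = 20
  -> A = 20
B = 17^2 mod 41  (bits of 2 = 10)
  bit 0 = 1: r = r^2 * 17 mod 41 = 1^2 * 17 = 1*17 = 17
  bit 1 = 0: r = r^2 mod 41 = 17^2 = 2
  -> B = 2
s = B^a = 2^18 mod 41  (bits of 18 = 10010)
  bit 0 = 1: r = r^2 * 2 mod 41 = 1^2 * 2 = 1*2 = 2
  bit 1 = 0: r = r^2 mod 41 = 2^2 = 4
  bit 2 = 0: r = r^2 mod 41 = 4^2 = 16
  bit 3 = 1: r = r^2 * 2 mod 41 = 16^2 * 2 = 10*2 = 20
  bit 4 = 0: r = r^2 mod 41 = 20^2 = 31
  -> s = B^a = 31

Answer: 31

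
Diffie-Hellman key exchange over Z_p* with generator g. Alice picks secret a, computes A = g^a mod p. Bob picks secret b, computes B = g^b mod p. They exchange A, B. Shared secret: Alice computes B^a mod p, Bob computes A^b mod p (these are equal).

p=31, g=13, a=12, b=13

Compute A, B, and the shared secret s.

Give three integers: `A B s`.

Answer: 8 11 16

Derivation:
A = 13^12 mod 31  (bits of 12 = 1100)
  bit 0 = 1: r = r^2 * 13 mod 31 = 1^2 * 13 = 1*13 = 13
  bit 1 = 1: r = r^2 * 13 mod 31 = 13^2 * 13 = 14*13 = 27
  bit 2 = 0: r = r^2 mod 31 = 27^2 = 16
  bit 3 = 0: r = r^2 mod 31 = 16^2 = 8
  -> A = 8
B = 13^13 mod 31  (bits of 13 = 1101)
  bit 0 = 1: r = r^2 * 13 mod 31 = 1^2 * 13 = 1*13 = 13
  bit 1 = 1: r = r^2 * 13 mod 31 = 13^2 * 13 = 14*13 = 27
  bit 2 = 0: r = r^2 mod 31 = 27^2 = 16
  bit 3 = 1: r = r^2 * 13 mod 31 = 16^2 * 13 = 8*13 = 11
  -> B = 11
s = B^a = 11^12 mod 31  (bits of 12 = 1100)
  bit 0 = 1: r = r^2 * 11 mod 31 = 1^2 * 11 = 1*11 = 11
  bit 1 = 1: r = r^2 * 11 mod 31 = 11^2 * 11 = 28*11 = 29
  bit 2 = 0: r = r^2 mod 31 = 29^2 = 4
  bit 3 = 0: r = r^2 mod 31 = 4^2 = 16
  -> s = B^a = 16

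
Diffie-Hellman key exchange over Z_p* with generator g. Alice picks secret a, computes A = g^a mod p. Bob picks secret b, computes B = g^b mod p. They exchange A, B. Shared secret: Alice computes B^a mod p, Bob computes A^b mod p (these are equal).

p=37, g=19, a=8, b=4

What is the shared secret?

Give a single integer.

Answer: 16

Derivation:
A = 19^8 mod 37  (bits of 8 = 1000)
  bit 0 = 1: r = r^2 * 19 mod 37 = 1^2 * 19 = 1*19 = 19
  bit 1 = 0: r = r^2 mod 37 = 19^2 = 28
  bit 2 = 0: r = r^2 mod 37 = 28^2 = 7
  bit 3 = 0: r = r^2 mod 37 = 7^2 = 12
  -> A = 12
B = 19^4 mod 37  (bits of 4 = 100)
  bit 0 = 1: r = r^2 * 19 mod 37 = 1^2 * 19 = 1*19 = 19
  bit 1 = 0: r = r^2 mod 37 = 19^2 = 28
  bit 2 = 0: r = r^2 mod 37 = 28^2 = 7
  -> B = 7
s = B^a = 7^8 mod 37  (bits of 8 = 1000)
  bit 0 = 1: r = r^2 * 7 mod 37 = 1^2 * 7 = 1*7 = 7
  bit 1 = 0: r = r^2 mod 37 = 7^2 = 12
  bit 2 = 0: r = r^2 mod 37 = 12^2 = 33
  bit 3 = 0: r = r^2 mod 37 = 33^2 = 16
  -> s = B^a = 16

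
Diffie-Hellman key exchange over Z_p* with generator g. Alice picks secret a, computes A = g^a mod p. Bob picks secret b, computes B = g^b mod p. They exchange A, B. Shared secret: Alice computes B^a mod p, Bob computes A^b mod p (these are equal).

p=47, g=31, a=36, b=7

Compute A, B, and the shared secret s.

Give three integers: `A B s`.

Answer: 17 15 3

Derivation:
A = 31^36 mod 47  (bits of 36 = 100100)
  bit 0 = 1: r = r^2 * 31 mod 47 = 1^2 * 31 = 1*31 = 31
  bit 1 = 0: r = r^2 mod 47 = 31^2 = 21
  bit 2 = 0: r = r^2 mod 47 = 21^2 = 18
  bit 3 = 1: r = r^2 * 31 mod 47 = 18^2 * 31 = 42*31 = 33
  bit 4 = 0: r = r^2 mod 47 = 33^2 = 8
  bit 5 = 0: r = r^2 mod 47 = 8^2 = 17
  -> A = 17
B = 31^7 mod 47  (bits of 7 = 111)
  bit 0 = 1: r = r^2 * 31 mod 47 = 1^2 * 31 = 1*31 = 31
  bit 1 = 1: r = r^2 * 31 mod 47 = 31^2 * 31 = 21*31 = 40
  bit 2 = 1: r = r^2 * 31 mod 47 = 40^2 * 31 = 2*31 = 15
  -> B = 15
s = B^a = 15^36 mod 47  (bits of 36 = 100100)
  bit 0 = 1: r = r^2 * 15 mod 47 = 1^2 * 15 = 1*15 = 15
  bit 1 = 0: r = r^2 mod 47 = 15^2 = 37
  bit 2 = 0: r = r^2 mod 47 = 37^2 = 6
  bit 3 = 1: r = r^2 * 15 mod 47 = 6^2 * 15 = 36*15 = 23
  bit 4 = 0: r = r^2 mod 47 = 23^2 = 12
  bit 5 = 0: r = r^2 mod 47 = 12^2 = 3
  -> s = B^a = 3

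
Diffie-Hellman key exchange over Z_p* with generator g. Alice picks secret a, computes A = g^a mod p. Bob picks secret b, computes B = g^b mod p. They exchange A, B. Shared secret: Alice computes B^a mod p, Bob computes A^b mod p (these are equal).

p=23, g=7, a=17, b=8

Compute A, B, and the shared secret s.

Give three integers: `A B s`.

A = 7^17 mod 23  (bits of 17 = 10001)
  bit 0 = 1: r = r^2 * 7 mod 23 = 1^2 * 7 = 1*7 = 7
  bit 1 = 0: r = r^2 mod 23 = 7^2 = 3
  bit 2 = 0: r = r^2 mod 23 = 3^2 = 9
  bit 3 = 0: r = r^2 mod 23 = 9^2 = 12
  bit 4 = 1: r = r^2 * 7 mod 23 = 12^2 * 7 = 6*7 = 19
  -> A = 19
B = 7^8 mod 23  (bits of 8 = 1000)
  bit 0 = 1: r = r^2 * 7 mod 23 = 1^2 * 7 = 1*7 = 7
  bit 1 = 0: r = r^2 mod 23 = 7^2 = 3
  bit 2 = 0: r = r^2 mod 23 = 3^2 = 9
  bit 3 = 0: r = r^2 mod 23 = 9^2 = 12
  -> B = 12
s = B^a = 12^17 mod 23  (bits of 17 = 10001)
  bit 0 = 1: r = r^2 * 12 mod 23 = 1^2 * 12 = 1*12 = 12
  bit 1 = 0: r = r^2 mod 23 = 12^2 = 6
  bit 2 = 0: r = r^2 mod 23 = 6^2 = 13
  bit 3 = 0: r = r^2 mod 23 = 13^2 = 8
  bit 4 = 1: r = r^2 * 12 mod 23 = 8^2 * 12 = 18*12 = 9
  -> s = B^a = 9

Answer: 19 12 9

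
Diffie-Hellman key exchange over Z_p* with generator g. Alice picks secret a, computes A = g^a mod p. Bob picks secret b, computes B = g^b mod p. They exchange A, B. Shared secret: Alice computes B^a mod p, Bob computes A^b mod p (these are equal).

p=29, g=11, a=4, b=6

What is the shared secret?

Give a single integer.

A = 11^4 mod 29  (bits of 4 = 100)
  bit 0 = 1: r = r^2 * 11 mod 29 = 1^2 * 11 = 1*11 = 11
  bit 1 = 0: r = r^2 mod 29 = 11^2 = 5
  bit 2 = 0: r = r^2 mod 29 = 5^2 = 25
  -> A = 25
B = 11^6 mod 29  (bits of 6 = 110)
  bit 0 = 1: r = r^2 * 11 mod 29 = 1^2 * 11 = 1*11 = 11
  bit 1 = 1: r = r^2 * 11 mod 29 = 11^2 * 11 = 5*11 = 26
  bit 2 = 0: r = r^2 mod 29 = 26^2 = 9
  -> B = 9
s = B^a = 9^4 mod 29  (bits of 4 = 100)
  bit 0 = 1: r = r^2 * 9 mod 29 = 1^2 * 9 = 1*9 = 9
  bit 1 = 0: r = r^2 mod 29 = 9^2 = 23
  bit 2 = 0: r = r^2 mod 29 = 23^2 = 7
  -> s = B^a = 7

Answer: 7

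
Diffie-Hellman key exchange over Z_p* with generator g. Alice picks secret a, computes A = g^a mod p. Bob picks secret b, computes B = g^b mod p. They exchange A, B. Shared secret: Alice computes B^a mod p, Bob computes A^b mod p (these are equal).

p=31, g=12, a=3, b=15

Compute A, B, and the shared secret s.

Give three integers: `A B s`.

A = 12^3 mod 31  (bits of 3 = 11)
  bit 0 = 1: r = r^2 * 12 mod 31 = 1^2 * 12 = 1*12 = 12
  bit 1 = 1: r = r^2 * 12 mod 31 = 12^2 * 12 = 20*12 = 23
  -> A = 23
B = 12^15 mod 31  (bits of 15 = 1111)
  bit 0 = 1: r = r^2 * 12 mod 31 = 1^2 * 12 = 1*12 = 12
  bit 1 = 1: r = r^2 * 12 mod 31 = 12^2 * 12 = 20*12 = 23
  bit 2 = 1: r = r^2 * 12 mod 31 = 23^2 * 12 = 2*12 = 24
  bit 3 = 1: r = r^2 * 12 mod 31 = 24^2 * 12 = 18*12 = 30
  -> B = 30
s = B^a = 30^3 mod 31  (bits of 3 = 11)
  bit 0 = 1: r = r^2 * 30 mod 31 = 1^2 * 30 = 1*30 = 30
  bit 1 = 1: r = r^2 * 30 mod 31 = 30^2 * 30 = 1*30 = 30
  -> s = B^a = 30

Answer: 23 30 30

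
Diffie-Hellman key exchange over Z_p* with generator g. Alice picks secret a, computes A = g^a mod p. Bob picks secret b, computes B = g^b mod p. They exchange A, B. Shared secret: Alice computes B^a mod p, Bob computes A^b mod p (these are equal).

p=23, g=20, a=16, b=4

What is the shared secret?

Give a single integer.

A = 20^16 mod 23  (bits of 16 = 10000)
  bit 0 = 1: r = r^2 * 20 mod 23 = 1^2 * 20 = 1*20 = 20
  bit 1 = 0: r = r^2 mod 23 = 20^2 = 9
  bit 2 = 0: r = r^2 mod 23 = 9^2 = 12
  bit 3 = 0: r = r^2 mod 23 = 12^2 = 6
  bit 4 = 0: r = r^2 mod 23 = 6^2 = 13
  -> A = 13
B = 20^4 mod 23  (bits of 4 = 100)
  bit 0 = 1: r = r^2 * 20 mod 23 = 1^2 * 20 = 1*20 = 20
  bit 1 = 0: r = r^2 mod 23 = 20^2 = 9
  bit 2 = 0: r = r^2 mod 23 = 9^2 = 12
  -> B = 12
s = B^a = 12^16 mod 23  (bits of 16 = 10000)
  bit 0 = 1: r = r^2 * 12 mod 23 = 1^2 * 12 = 1*12 = 12
  bit 1 = 0: r = r^2 mod 23 = 12^2 = 6
  bit 2 = 0: r = r^2 mod 23 = 6^2 = 13
  bit 3 = 0: r = r^2 mod 23 = 13^2 = 8
  bit 4 = 0: r = r^2 mod 23 = 8^2 = 18
  -> s = B^a = 18

Answer: 18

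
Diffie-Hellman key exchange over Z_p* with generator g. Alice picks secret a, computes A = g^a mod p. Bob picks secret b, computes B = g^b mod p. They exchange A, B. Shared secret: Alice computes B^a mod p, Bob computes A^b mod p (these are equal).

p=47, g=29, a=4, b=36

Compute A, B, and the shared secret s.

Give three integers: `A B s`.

Answer: 25 2 16

Derivation:
A = 29^4 mod 47  (bits of 4 = 100)
  bit 0 = 1: r = r^2 * 29 mod 47 = 1^2 * 29 = 1*29 = 29
  bit 1 = 0: r = r^2 mod 47 = 29^2 = 42
  bit 2 = 0: r = r^2 mod 47 = 42^2 = 25
  -> A = 25
B = 29^36 mod 47  (bits of 36 = 100100)
  bit 0 = 1: r = r^2 * 29 mod 47 = 1^2 * 29 = 1*29 = 29
  bit 1 = 0: r = r^2 mod 47 = 29^2 = 42
  bit 2 = 0: r = r^2 mod 47 = 42^2 = 25
  bit 3 = 1: r = r^2 * 29 mod 47 = 25^2 * 29 = 14*29 = 30
  bit 4 = 0: r = r^2 mod 47 = 30^2 = 7
  bit 5 = 0: r = r^2 mod 47 = 7^2 = 2
  -> B = 2
s = B^a = 2^4 mod 47  (bits of 4 = 100)
  bit 0 = 1: r = r^2 * 2 mod 47 = 1^2 * 2 = 1*2 = 2
  bit 1 = 0: r = r^2 mod 47 = 2^2 = 4
  bit 2 = 0: r = r^2 mod 47 = 4^2 = 16
  -> s = B^a = 16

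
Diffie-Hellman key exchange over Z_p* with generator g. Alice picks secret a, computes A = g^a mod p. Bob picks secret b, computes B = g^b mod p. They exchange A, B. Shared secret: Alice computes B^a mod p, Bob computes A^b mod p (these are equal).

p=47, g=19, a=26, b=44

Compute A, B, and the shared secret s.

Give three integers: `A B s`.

Answer: 3 25 21

Derivation:
A = 19^26 mod 47  (bits of 26 = 11010)
  bit 0 = 1: r = r^2 * 19 mod 47 = 1^2 * 19 = 1*19 = 19
  bit 1 = 1: r = r^2 * 19 mod 47 = 19^2 * 19 = 32*19 = 44
  bit 2 = 0: r = r^2 mod 47 = 44^2 = 9
  bit 3 = 1: r = r^2 * 19 mod 47 = 9^2 * 19 = 34*19 = 35
  bit 4 = 0: r = r^2 mod 47 = 35^2 = 3
  -> A = 3
B = 19^44 mod 47  (bits of 44 = 101100)
  bit 0 = 1: r = r^2 * 19 mod 47 = 1^2 * 19 = 1*19 = 19
  bit 1 = 0: r = r^2 mod 47 = 19^2 = 32
  bit 2 = 1: r = r^2 * 19 mod 47 = 32^2 * 19 = 37*19 = 45
  bit 3 = 1: r = r^2 * 19 mod 47 = 45^2 * 19 = 4*19 = 29
  bit 4 = 0: r = r^2 mod 47 = 29^2 = 42
  bit 5 = 0: r = r^2 mod 47 = 42^2 = 25
  -> B = 25
s = B^a = 25^26 mod 47  (bits of 26 = 11010)
  bit 0 = 1: r = r^2 * 25 mod 47 = 1^2 * 25 = 1*25 = 25
  bit 1 = 1: r = r^2 * 25 mod 47 = 25^2 * 25 = 14*25 = 21
  bit 2 = 0: r = r^2 mod 47 = 21^2 = 18
  bit 3 = 1: r = r^2 * 25 mod 47 = 18^2 * 25 = 42*25 = 16
  bit 4 = 0: r = r^2 mod 47 = 16^2 = 21
  -> s = B^a = 21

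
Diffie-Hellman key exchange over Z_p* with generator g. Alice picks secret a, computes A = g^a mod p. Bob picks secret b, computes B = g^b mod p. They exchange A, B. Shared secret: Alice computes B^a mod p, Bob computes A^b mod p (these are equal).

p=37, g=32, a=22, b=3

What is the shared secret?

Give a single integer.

A = 32^22 mod 37  (bits of 22 = 10110)
  bit 0 = 1: r = r^2 * 32 mod 37 = 1^2 * 32 = 1*32 = 32
  bit 1 = 0: r = r^2 mod 37 = 32^2 = 25
  bit 2 = 1: r = r^2 * 32 mod 37 = 25^2 * 32 = 33*32 = 20
  bit 3 = 1: r = r^2 * 32 mod 37 = 20^2 * 32 = 30*32 = 35
  bit 4 = 0: r = r^2 mod 37 = 35^2 = 4
  -> A = 4
B = 32^3 mod 37  (bits of 3 = 11)
  bit 0 = 1: r = r^2 * 32 mod 37 = 1^2 * 32 = 1*32 = 32
  bit 1 = 1: r = r^2 * 32 mod 37 = 32^2 * 32 = 25*32 = 23
  -> B = 23
s = B^a = 23^22 mod 37  (bits of 22 = 10110)
  bit 0 = 1: r = r^2 * 23 mod 37 = 1^2 * 23 = 1*23 = 23
  bit 1 = 0: r = r^2 mod 37 = 23^2 = 11
  bit 2 = 1: r = r^2 * 23 mod 37 = 11^2 * 23 = 10*23 = 8
  bit 3 = 1: r = r^2 * 23 mod 37 = 8^2 * 23 = 27*23 = 29
  bit 4 = 0: r = r^2 mod 37 = 29^2 = 27
  -> s = B^a = 27

Answer: 27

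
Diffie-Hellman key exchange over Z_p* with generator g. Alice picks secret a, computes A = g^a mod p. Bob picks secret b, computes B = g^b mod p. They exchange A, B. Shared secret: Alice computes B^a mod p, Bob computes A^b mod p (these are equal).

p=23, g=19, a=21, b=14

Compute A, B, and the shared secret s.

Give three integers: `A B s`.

A = 19^21 mod 23  (bits of 21 = 10101)
  bit 0 = 1: r = r^2 * 19 mod 23 = 1^2 * 19 = 1*19 = 19
  bit 1 = 0: r = r^2 mod 23 = 19^2 = 16
  bit 2 = 1: r = r^2 * 19 mod 23 = 16^2 * 19 = 3*19 = 11
  bit 3 = 0: r = r^2 mod 23 = 11^2 = 6
  bit 4 = 1: r = r^2 * 19 mod 23 = 6^2 * 19 = 13*19 = 17
  -> A = 17
B = 19^14 mod 23  (bits of 14 = 1110)
  bit 0 = 1: r = r^2 * 19 mod 23 = 1^2 * 19 = 1*19 = 19
  bit 1 = 1: r = r^2 * 19 mod 23 = 19^2 * 19 = 16*19 = 5
  bit 2 = 1: r = r^2 * 19 mod 23 = 5^2 * 19 = 2*19 = 15
  bit 3 = 0: r = r^2 mod 23 = 15^2 = 18
  -> B = 18
s = B^a = 18^21 mod 23  (bits of 21 = 10101)
  bit 0 = 1: r = r^2 * 18 mod 23 = 1^2 * 18 = 1*18 = 18
  bit 1 = 0: r = r^2 mod 23 = 18^2 = 2
  bit 2 = 1: r = r^2 * 18 mod 23 = 2^2 * 18 = 4*18 = 3
  bit 3 = 0: r = r^2 mod 23 = 3^2 = 9
  bit 4 = 1: r = r^2 * 18 mod 23 = 9^2 * 18 = 12*18 = 9
  -> s = B^a = 9

Answer: 17 18 9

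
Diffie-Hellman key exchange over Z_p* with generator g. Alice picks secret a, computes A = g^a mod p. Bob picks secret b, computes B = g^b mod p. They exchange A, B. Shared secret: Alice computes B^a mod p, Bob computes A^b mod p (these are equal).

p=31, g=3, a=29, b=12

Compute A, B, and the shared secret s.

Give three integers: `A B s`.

Answer: 21 8 4

Derivation:
A = 3^29 mod 31  (bits of 29 = 11101)
  bit 0 = 1: r = r^2 * 3 mod 31 = 1^2 * 3 = 1*3 = 3
  bit 1 = 1: r = r^2 * 3 mod 31 = 3^2 * 3 = 9*3 = 27
  bit 2 = 1: r = r^2 * 3 mod 31 = 27^2 * 3 = 16*3 = 17
  bit 3 = 0: r = r^2 mod 31 = 17^2 = 10
  bit 4 = 1: r = r^2 * 3 mod 31 = 10^2 * 3 = 7*3 = 21
  -> A = 21
B = 3^12 mod 31  (bits of 12 = 1100)
  bit 0 = 1: r = r^2 * 3 mod 31 = 1^2 * 3 = 1*3 = 3
  bit 1 = 1: r = r^2 * 3 mod 31 = 3^2 * 3 = 9*3 = 27
  bit 2 = 0: r = r^2 mod 31 = 27^2 = 16
  bit 3 = 0: r = r^2 mod 31 = 16^2 = 8
  -> B = 8
s = B^a = 8^29 mod 31  (bits of 29 = 11101)
  bit 0 = 1: r = r^2 * 8 mod 31 = 1^2 * 8 = 1*8 = 8
  bit 1 = 1: r = r^2 * 8 mod 31 = 8^2 * 8 = 2*8 = 16
  bit 2 = 1: r = r^2 * 8 mod 31 = 16^2 * 8 = 8*8 = 2
  bit 3 = 0: r = r^2 mod 31 = 2^2 = 4
  bit 4 = 1: r = r^2 * 8 mod 31 = 4^2 * 8 = 16*8 = 4
  -> s = B^a = 4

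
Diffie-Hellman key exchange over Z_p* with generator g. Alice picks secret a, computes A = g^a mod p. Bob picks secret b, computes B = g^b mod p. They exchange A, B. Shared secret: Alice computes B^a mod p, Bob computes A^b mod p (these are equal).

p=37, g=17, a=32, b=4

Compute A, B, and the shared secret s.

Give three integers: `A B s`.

A = 17^32 mod 37  (bits of 32 = 100000)
  bit 0 = 1: r = r^2 * 17 mod 37 = 1^2 * 17 = 1*17 = 17
  bit 1 = 0: r = r^2 mod 37 = 17^2 = 30
  bit 2 = 0: r = r^2 mod 37 = 30^2 = 12
  bit 3 = 0: r = r^2 mod 37 = 12^2 = 33
  bit 4 = 0: r = r^2 mod 37 = 33^2 = 16
  bit 5 = 0: r = r^2 mod 37 = 16^2 = 34
  -> A = 34
B = 17^4 mod 37  (bits of 4 = 100)
  bit 0 = 1: r = r^2 * 17 mod 37 = 1^2 * 17 = 1*17 = 17
  bit 1 = 0: r = r^2 mod 37 = 17^2 = 30
  bit 2 = 0: r = r^2 mod 37 = 30^2 = 12
  -> B = 12
s = B^a = 12^32 mod 37  (bits of 32 = 100000)
  bit 0 = 1: r = r^2 * 12 mod 37 = 1^2 * 12 = 1*12 = 12
  bit 1 = 0: r = r^2 mod 37 = 12^2 = 33
  bit 2 = 0: r = r^2 mod 37 = 33^2 = 16
  bit 3 = 0: r = r^2 mod 37 = 16^2 = 34
  bit 4 = 0: r = r^2 mod 37 = 34^2 = 9
  bit 5 = 0: r = r^2 mod 37 = 9^2 = 7
  -> s = B^a = 7

Answer: 34 12 7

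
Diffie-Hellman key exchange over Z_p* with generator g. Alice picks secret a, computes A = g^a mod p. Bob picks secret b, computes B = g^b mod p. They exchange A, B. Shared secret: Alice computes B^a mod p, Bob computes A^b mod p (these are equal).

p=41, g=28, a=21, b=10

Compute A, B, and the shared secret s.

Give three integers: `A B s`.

A = 28^21 mod 41  (bits of 21 = 10101)
  bit 0 = 1: r = r^2 * 28 mod 41 = 1^2 * 28 = 1*28 = 28
  bit 1 = 0: r = r^2 mod 41 = 28^2 = 5
  bit 2 = 1: r = r^2 * 28 mod 41 = 5^2 * 28 = 25*28 = 3
  bit 3 = 0: r = r^2 mod 41 = 3^2 = 9
  bit 4 = 1: r = r^2 * 28 mod 41 = 9^2 * 28 = 40*28 = 13
  -> A = 13
B = 28^10 mod 41  (bits of 10 = 1010)
  bit 0 = 1: r = r^2 * 28 mod 41 = 1^2 * 28 = 1*28 = 28
  bit 1 = 0: r = r^2 mod 41 = 28^2 = 5
  bit 2 = 1: r = r^2 * 28 mod 41 = 5^2 * 28 = 25*28 = 3
  bit 3 = 0: r = r^2 mod 41 = 3^2 = 9
  -> B = 9
s = B^a = 9^21 mod 41  (bits of 21 = 10101)
  bit 0 = 1: r = r^2 * 9 mod 41 = 1^2 * 9 = 1*9 = 9
  bit 1 = 0: r = r^2 mod 41 = 9^2 = 40
  bit 2 = 1: r = r^2 * 9 mod 41 = 40^2 * 9 = 1*9 = 9
  bit 3 = 0: r = r^2 mod 41 = 9^2 = 40
  bit 4 = 1: r = r^2 * 9 mod 41 = 40^2 * 9 = 1*9 = 9
  -> s = B^a = 9

Answer: 13 9 9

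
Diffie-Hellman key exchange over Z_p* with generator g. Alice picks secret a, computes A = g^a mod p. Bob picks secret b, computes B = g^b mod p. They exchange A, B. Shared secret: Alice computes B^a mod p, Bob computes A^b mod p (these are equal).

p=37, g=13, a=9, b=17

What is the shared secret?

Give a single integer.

A = 13^9 mod 37  (bits of 9 = 1001)
  bit 0 = 1: r = r^2 * 13 mod 37 = 1^2 * 13 = 1*13 = 13
  bit 1 = 0: r = r^2 mod 37 = 13^2 = 21
  bit 2 = 0: r = r^2 mod 37 = 21^2 = 34
  bit 3 = 1: r = r^2 * 13 mod 37 = 34^2 * 13 = 9*13 = 6
  -> A = 6
B = 13^17 mod 37  (bits of 17 = 10001)
  bit 0 = 1: r = r^2 * 13 mod 37 = 1^2 * 13 = 1*13 = 13
  bit 1 = 0: r = r^2 mod 37 = 13^2 = 21
  bit 2 = 0: r = r^2 mod 37 = 21^2 = 34
  bit 3 = 0: r = r^2 mod 37 = 34^2 = 9
  bit 4 = 1: r = r^2 * 13 mod 37 = 9^2 * 13 = 7*13 = 17
  -> B = 17
s = B^a = 17^9 mod 37  (bits of 9 = 1001)
  bit 0 = 1: r = r^2 * 17 mod 37 = 1^2 * 17 = 1*17 = 17
  bit 1 = 0: r = r^2 mod 37 = 17^2 = 30
  bit 2 = 0: r = r^2 mod 37 = 30^2 = 12
  bit 3 = 1: r = r^2 * 17 mod 37 = 12^2 * 17 = 33*17 = 6
  -> s = B^a = 6

Answer: 6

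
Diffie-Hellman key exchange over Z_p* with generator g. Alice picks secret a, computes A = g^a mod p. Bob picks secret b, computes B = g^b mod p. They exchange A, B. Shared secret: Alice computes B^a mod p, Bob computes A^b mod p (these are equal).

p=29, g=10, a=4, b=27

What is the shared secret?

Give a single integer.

A = 10^4 mod 29  (bits of 4 = 100)
  bit 0 = 1: r = r^2 * 10 mod 29 = 1^2 * 10 = 1*10 = 10
  bit 1 = 0: r = r^2 mod 29 = 10^2 = 13
  bit 2 = 0: r = r^2 mod 29 = 13^2 = 24
  -> A = 24
B = 10^27 mod 29  (bits of 27 = 11011)
  bit 0 = 1: r = r^2 * 10 mod 29 = 1^2 * 10 = 1*10 = 10
  bit 1 = 1: r = r^2 * 10 mod 29 = 10^2 * 10 = 13*10 = 14
  bit 2 = 0: r = r^2 mod 29 = 14^2 = 22
  bit 3 = 1: r = r^2 * 10 mod 29 = 22^2 * 10 = 20*10 = 26
  bit 4 = 1: r = r^2 * 10 mod 29 = 26^2 * 10 = 9*10 = 3
  -> B = 3
s = B^a = 3^4 mod 29  (bits of 4 = 100)
  bit 0 = 1: r = r^2 * 3 mod 29 = 1^2 * 3 = 1*3 = 3
  bit 1 = 0: r = r^2 mod 29 = 3^2 = 9
  bit 2 = 0: r = r^2 mod 29 = 9^2 = 23
  -> s = B^a = 23

Answer: 23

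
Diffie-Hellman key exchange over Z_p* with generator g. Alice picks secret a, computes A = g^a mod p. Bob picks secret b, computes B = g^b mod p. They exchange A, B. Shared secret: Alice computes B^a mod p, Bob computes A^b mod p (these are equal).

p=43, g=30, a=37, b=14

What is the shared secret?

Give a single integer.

A = 30^37 mod 43  (bits of 37 = 100101)
  bit 0 = 1: r = r^2 * 30 mod 43 = 1^2 * 30 = 1*30 = 30
  bit 1 = 0: r = r^2 mod 43 = 30^2 = 40
  bit 2 = 0: r = r^2 mod 43 = 40^2 = 9
  bit 3 = 1: r = r^2 * 30 mod 43 = 9^2 * 30 = 38*30 = 22
  bit 4 = 0: r = r^2 mod 43 = 22^2 = 11
  bit 5 = 1: r = r^2 * 30 mod 43 = 11^2 * 30 = 35*30 = 18
  -> A = 18
B = 30^14 mod 43  (bits of 14 = 1110)
  bit 0 = 1: r = r^2 * 30 mod 43 = 1^2 * 30 = 1*30 = 30
  bit 1 = 1: r = r^2 * 30 mod 43 = 30^2 * 30 = 40*30 = 39
  bit 2 = 1: r = r^2 * 30 mod 43 = 39^2 * 30 = 16*30 = 7
  bit 3 = 0: r = r^2 mod 43 = 7^2 = 6
  -> B = 6
s = B^a = 6^37 mod 43  (bits of 37 = 100101)
  bit 0 = 1: r = r^2 * 6 mod 43 = 1^2 * 6 = 1*6 = 6
  bit 1 = 0: r = r^2 mod 43 = 6^2 = 36
  bit 2 = 0: r = r^2 mod 43 = 36^2 = 6
  bit 3 = 1: r = r^2 * 6 mod 43 = 6^2 * 6 = 36*6 = 1
  bit 4 = 0: r = r^2 mod 43 = 1^2 = 1
  bit 5 = 1: r = r^2 * 6 mod 43 = 1^2 * 6 = 1*6 = 6
  -> s = B^a = 6

Answer: 6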